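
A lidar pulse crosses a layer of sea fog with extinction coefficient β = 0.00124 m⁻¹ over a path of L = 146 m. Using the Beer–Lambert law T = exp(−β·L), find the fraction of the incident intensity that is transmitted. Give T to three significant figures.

τ = β·L = 0.00124 × 146 = 0.1810.
T = exp(−0.1810) = 0.8344.

0.834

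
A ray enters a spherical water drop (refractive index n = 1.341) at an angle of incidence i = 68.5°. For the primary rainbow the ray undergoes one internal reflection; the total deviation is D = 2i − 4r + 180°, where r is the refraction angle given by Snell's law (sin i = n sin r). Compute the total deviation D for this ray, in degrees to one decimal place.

sin r = sin 68.5° / 1.341 = 0.9304/1.341 = 0.6938; r = 43.93°.
D = 2·68.5° − 4·43.93° + 180° = 137.00° − 175.73° + 180° = 141.27°.

141.3°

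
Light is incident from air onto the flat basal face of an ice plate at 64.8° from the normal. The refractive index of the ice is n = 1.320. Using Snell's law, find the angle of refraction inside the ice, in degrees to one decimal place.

43.3°

Snell: sin θ_r = sin θ_i / n = sin 64.8° / 1.320 = 0.9048 / 1.320 = 0.6855.
θ_r = arcsin(0.6855) = 43.27°.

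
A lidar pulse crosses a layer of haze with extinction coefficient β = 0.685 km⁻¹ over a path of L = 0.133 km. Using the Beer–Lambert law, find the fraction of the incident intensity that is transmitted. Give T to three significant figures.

0.913

τ = β·L = 0.685 × 0.133 = 0.0911.
T = exp(−0.0911) = 0.9129.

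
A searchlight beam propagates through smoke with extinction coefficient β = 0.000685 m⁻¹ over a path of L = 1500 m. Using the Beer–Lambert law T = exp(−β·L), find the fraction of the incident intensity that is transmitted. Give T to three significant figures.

τ = β·L = 0.000685 × 1500 = 1.0275.
T = exp(−1.0275) = 0.3579.

0.358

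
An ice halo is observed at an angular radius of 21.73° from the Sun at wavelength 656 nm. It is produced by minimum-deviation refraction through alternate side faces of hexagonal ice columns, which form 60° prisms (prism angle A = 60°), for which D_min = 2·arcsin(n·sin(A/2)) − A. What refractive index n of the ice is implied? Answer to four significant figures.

Rearranging: n = sin((D_min + A)/2) / sin(A/2).
(D_min + A)/2 = (21.73° + 60°)/2 = 40.865°.
n = sin 40.865° / sin 30° = 0.6543 / 0.5000 = 1.3086.

1.309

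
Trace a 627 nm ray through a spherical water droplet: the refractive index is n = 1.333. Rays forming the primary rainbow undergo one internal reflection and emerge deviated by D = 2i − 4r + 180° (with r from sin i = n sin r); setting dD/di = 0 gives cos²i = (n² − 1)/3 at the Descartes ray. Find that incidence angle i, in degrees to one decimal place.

59.4°

cos²i = (1.333² − 1)/3 = (1.77689 − 1)/3 = 0.25896.
cos i = 0.50888, so i = 59.410°.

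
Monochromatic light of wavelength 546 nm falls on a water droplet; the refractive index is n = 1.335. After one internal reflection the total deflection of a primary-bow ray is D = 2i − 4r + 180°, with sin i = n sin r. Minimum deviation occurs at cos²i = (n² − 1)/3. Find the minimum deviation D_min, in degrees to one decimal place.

cos²i = (1.78222 − 1)/3 = 0.26074; i = arccos(0.51063) = 59.294°.
sin r = sin 59.294°/1.335 = 0.64405; r = 40.094°.
D_min = 2·59.294° − 4·40.094° + 180° = 138.212°.

138.2°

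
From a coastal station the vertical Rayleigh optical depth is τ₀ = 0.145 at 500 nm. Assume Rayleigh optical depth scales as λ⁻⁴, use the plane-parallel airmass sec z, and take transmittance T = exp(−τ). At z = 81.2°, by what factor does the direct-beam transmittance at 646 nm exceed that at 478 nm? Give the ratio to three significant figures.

Airmass: sec 81.2° = 6.5366.
τ(646 nm) = 0.145 × (500/646)⁴ × 6.5366 = 0.145 × 0.3589 × 6.5366 = 0.3401.
τ(478 nm) = 0.145 × (500/478)⁴ × 6.5366 = 0.145 × 1.1972 × 6.5366 = 1.1347.
T(646)/T(478) = exp(τ_B − τ_A) = exp(0.7946) = 2.2135.

2.21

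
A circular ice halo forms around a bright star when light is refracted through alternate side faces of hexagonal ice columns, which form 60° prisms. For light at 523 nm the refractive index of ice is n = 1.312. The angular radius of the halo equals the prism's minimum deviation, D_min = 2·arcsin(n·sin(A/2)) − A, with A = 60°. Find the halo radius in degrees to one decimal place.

n·sin(A/2) = 1.312 × sin 30° = 1.312 × 0.5000 = 0.6560.
D_min = 2·arcsin(0.6560) − 60° = 2 × 40.996° − 60° = 21.991°.

22.0°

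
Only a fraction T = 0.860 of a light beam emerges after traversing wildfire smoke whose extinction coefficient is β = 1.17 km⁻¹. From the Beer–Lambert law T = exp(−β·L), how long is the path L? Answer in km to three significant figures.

Beer–Lambert: T = exp(−βL) ⇒ L = −ln(T)/β = −ln(0.860)/1.17 = 0.1508/1.17 = 0.1289 km.

0.129 km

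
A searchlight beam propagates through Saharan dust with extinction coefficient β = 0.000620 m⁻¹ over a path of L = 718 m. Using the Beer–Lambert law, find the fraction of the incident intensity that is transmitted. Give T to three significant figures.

0.641

τ = β·L = 0.000620 × 718 = 0.4452.
T = exp(−0.4452) = 0.6407.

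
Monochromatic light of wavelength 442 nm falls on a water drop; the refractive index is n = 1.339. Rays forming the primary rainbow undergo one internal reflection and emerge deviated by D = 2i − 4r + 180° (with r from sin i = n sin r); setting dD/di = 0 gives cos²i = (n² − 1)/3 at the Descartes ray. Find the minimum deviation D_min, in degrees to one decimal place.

cos²i = (1.79292 − 1)/3 = 0.26431; i = arccos(0.51411) = 59.062°.
sin r = sin 59.062°/1.339 = 0.64057; r = 39.834°.
D_min = 2·59.062° − 4·39.834° + 180° = 138.786°.

138.8°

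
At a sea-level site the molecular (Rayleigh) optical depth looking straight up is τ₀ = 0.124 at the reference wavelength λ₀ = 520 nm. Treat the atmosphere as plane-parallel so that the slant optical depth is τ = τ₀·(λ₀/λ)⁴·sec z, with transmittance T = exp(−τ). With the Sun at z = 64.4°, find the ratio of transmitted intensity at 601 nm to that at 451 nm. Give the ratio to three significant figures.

Airmass: sec 64.4° = 2.3144.
τ(601 nm) = 0.124 × (520/601)⁴ × 2.3144 = 0.124 × 0.5604 × 2.3144 = 0.1608.
τ(451 nm) = 0.124 × (520/451)⁴ × 2.3144 = 0.124 × 1.7673 × 2.3144 = 0.5072.
T(601)/T(451) = exp(τ_B − τ_A) = exp(0.3463) = 1.4139.

1.41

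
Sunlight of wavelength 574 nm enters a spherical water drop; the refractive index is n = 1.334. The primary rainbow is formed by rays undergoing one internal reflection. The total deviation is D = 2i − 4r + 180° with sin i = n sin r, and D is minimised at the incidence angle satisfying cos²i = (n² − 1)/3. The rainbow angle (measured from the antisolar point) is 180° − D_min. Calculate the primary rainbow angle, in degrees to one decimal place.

cos²i = (1.77956 − 1)/3 = 0.25985; i = arccos(0.50976) = 59.352°.
sin r = sin 59.352°/1.334 = 0.64492; r = 40.159°.
D_min = 2·59.352° − 4·40.159° + 180° = 138.067°.
Rainbow angle = 180° − D_min = 41.933°.

41.9°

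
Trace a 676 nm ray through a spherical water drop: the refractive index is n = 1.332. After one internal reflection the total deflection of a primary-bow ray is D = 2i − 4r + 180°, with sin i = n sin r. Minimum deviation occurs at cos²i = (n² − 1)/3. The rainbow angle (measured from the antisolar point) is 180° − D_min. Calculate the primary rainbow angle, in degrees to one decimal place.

42.2°

cos²i = (1.77422 − 1)/3 = 0.25807; i = arccos(0.50801) = 59.469°.
sin r = sin 59.469°/1.332 = 0.64666; r = 40.290°.
D_min = 2·59.469° − 4·40.290° + 180° = 137.776°.
Rainbow angle = 180° − D_min = 42.224°.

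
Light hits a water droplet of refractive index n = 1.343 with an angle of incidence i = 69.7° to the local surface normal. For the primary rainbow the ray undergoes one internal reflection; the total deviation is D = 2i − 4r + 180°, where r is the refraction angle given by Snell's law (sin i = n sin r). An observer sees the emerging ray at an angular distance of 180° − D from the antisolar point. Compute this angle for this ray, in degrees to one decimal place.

sin r = sin 69.7° / 1.343 = 0.9379/1.343 = 0.6984; r = 44.30°.
D = 2·69.7° − 4·44.30° + 180° = 139.40° − 177.18° + 180° = 142.22°.
Angle from antisolar point = 180° − D = 37.78°.

37.8°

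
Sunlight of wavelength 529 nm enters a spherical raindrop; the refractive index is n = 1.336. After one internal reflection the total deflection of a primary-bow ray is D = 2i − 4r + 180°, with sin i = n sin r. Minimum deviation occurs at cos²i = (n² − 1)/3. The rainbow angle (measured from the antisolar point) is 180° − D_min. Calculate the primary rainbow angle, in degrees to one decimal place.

41.6°

cos²i = (1.78490 − 1)/3 = 0.26163; i = arccos(0.51150) = 59.236°.
sin r = sin 59.236°/1.336 = 0.64318; r = 40.029°.
D_min = 2·59.236° − 4·40.029° + 180° = 138.356°.
Rainbow angle = 180° − D_min = 41.644°.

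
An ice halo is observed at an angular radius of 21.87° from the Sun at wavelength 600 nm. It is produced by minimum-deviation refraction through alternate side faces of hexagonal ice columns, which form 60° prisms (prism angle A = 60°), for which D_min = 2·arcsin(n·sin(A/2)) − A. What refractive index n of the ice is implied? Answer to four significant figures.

Rearranging: n = sin((D_min + A)/2) / sin(A/2).
(D_min + A)/2 = (21.87° + 60°)/2 = 40.935°.
n = sin 40.935° / sin 30° = 0.6552 / 0.5000 = 1.3104.

1.310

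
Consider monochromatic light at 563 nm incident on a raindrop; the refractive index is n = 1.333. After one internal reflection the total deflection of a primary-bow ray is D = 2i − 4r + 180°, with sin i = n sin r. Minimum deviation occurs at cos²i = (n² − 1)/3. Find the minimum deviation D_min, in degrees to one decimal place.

137.9°

cos²i = (1.77689 − 1)/3 = 0.25896; i = arccos(0.50888) = 59.410°.
sin r = sin 59.410°/1.333 = 0.64579; r = 40.225°.
D_min = 2·59.410° − 4·40.225° + 180° = 137.922°.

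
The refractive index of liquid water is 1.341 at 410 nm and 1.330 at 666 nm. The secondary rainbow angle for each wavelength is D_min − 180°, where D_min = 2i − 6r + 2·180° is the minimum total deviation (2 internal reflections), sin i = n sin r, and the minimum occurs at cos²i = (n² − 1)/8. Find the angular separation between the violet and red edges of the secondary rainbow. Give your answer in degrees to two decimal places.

At 410 nm (n = 1.341): cos²i = 0.09979 → i = 71.586°, r = 45.034°, D_min = 232.966°, rainbow angle = 52.966°.
At 666 nm (n = 1.330): cos²i = 0.09611 → i = 71.940°, r = 45.630°, D_min = 230.101°, rainbow angle = 50.101°.
Angular width = |52.966° − 50.101°| = 2.865°.

2.86°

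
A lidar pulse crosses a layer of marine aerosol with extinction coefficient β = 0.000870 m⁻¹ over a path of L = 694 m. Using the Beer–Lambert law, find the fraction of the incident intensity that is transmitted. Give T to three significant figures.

0.547

τ = β·L = 0.000870 × 694 = 0.6038.
T = exp(−0.6038) = 0.5467.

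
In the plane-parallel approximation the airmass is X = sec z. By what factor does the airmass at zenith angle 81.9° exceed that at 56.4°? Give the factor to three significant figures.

X(81.9°)/X(56.4°) = sec 81.9° / sec 56.4° = cos 56.4° / cos 81.9° = 0.5534/0.1409 = 3.9275.

3.93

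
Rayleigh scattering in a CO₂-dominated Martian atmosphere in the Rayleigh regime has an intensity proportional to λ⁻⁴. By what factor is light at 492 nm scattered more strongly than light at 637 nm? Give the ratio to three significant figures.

2.81

Rayleigh scattering ∝ λ⁻⁴, so the ratio of coefficients is the inverse fourth power of the wavelength ratio.
σ(492)/σ(637) = (637/492)⁴ = (1.2947)⁴ = 2.81.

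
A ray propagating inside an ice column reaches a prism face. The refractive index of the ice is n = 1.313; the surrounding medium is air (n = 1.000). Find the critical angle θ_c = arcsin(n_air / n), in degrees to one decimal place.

49.6°

sin θ_c = n_air / n = 1.000 / 1.313 = 0.7616.
θ_c = arcsin(0.7616) = 49.61°.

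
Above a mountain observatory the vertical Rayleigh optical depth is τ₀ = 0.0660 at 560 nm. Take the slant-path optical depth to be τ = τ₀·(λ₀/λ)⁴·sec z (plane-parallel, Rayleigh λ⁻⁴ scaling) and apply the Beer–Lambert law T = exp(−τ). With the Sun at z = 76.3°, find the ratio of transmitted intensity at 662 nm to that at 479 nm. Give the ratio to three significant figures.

Airmass: sec 76.3° = 4.2223.
τ(662 nm) = 0.0660 × (560/662)⁴ × 4.2223 = 0.0660 × 0.5121 × 4.2223 = 0.1427.
τ(479 nm) = 0.0660 × (560/479)⁴ × 4.2223 = 0.0660 × 1.8681 × 4.2223 = 0.5206.
T(662)/T(479) = exp(τ_B − τ_A) = exp(0.3779) = 1.4592.

1.46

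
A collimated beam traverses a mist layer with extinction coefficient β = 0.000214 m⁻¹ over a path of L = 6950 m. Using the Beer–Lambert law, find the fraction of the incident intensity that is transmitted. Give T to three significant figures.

τ = β·L = 0.000214 × 6950 = 1.4873.
T = exp(−1.4873) = 0.2260.

0.226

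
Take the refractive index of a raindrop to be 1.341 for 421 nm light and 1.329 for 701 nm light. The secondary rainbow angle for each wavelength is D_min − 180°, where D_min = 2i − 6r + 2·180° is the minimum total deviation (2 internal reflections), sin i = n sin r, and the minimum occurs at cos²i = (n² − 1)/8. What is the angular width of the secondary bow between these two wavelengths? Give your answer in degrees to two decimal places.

3.13°

At 421 nm (n = 1.341): cos²i = 0.09979 → i = 71.586°, r = 45.034°, D_min = 232.966°, rainbow angle = 52.966°.
At 701 nm (n = 1.329): cos²i = 0.09578 → i = 71.972°, r = 45.685°, D_min = 229.837°, rainbow angle = 49.837°.
Angular width = |52.966° − 49.837°| = 3.129°.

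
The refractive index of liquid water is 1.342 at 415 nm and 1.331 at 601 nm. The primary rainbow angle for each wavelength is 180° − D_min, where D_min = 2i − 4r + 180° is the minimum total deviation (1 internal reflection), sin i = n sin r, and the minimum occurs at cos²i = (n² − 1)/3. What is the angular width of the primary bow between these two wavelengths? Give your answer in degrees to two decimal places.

1.58°

At 415 nm (n = 1.342): cos²i = 0.26699 → i = 58.888°, r = 39.641°, D_min = 139.213°, rainbow angle = 40.787°.
At 601 nm (n = 1.331): cos²i = 0.25719 → i = 59.527°, r = 40.356°, D_min = 137.630°, rainbow angle = 42.370°.
Angular width = |40.787° − 42.370°| = 1.583°.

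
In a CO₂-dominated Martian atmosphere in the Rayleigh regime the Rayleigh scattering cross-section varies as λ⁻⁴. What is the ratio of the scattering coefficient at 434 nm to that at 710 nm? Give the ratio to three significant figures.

7.16

Rayleigh scattering ∝ λ⁻⁴, so the ratio of coefficients is the inverse fourth power of the wavelength ratio.
σ(434)/σ(710) = (710/434)⁴ = (1.6359)⁴ = 7.163.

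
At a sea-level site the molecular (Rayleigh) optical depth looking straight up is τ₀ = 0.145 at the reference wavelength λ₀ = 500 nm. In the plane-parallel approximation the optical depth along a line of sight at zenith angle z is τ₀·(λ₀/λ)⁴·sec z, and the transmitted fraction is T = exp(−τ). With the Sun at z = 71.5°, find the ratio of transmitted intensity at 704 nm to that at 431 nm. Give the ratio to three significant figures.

Airmass: sec 71.5° = 3.1515.
τ(704 nm) = 0.145 × (500/704)⁴ × 3.1515 = 0.145 × 0.2544 × 3.1515 = 0.1163.
τ(431 nm) = 0.145 × (500/431)⁴ × 3.1515 = 0.145 × 1.8112 × 3.1515 = 0.8277.
T(704)/T(431) = exp(τ_B − τ_A) = exp(0.7114) = 2.0369.

2.04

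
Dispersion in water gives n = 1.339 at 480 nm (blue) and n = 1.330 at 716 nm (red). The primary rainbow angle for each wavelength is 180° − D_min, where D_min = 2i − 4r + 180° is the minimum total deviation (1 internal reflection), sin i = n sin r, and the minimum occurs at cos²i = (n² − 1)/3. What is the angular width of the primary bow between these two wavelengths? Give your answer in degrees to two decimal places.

1.30°

At 480 nm (n = 1.339): cos²i = 0.26431 → i = 59.062°, r = 39.834°, D_min = 138.786°, rainbow angle = 41.214°.
At 716 nm (n = 1.330): cos²i = 0.25630 → i = 59.585°, r = 40.422°, D_min = 137.484°, rainbow angle = 42.516°.
Angular width = |41.214° − 42.516°| = 1.303°.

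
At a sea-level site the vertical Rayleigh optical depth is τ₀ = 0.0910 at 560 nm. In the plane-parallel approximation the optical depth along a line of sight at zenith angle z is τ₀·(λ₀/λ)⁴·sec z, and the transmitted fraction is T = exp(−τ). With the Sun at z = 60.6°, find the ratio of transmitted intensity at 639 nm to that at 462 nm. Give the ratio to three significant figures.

Airmass: sec 60.6° = 2.0371.
τ(639 nm) = 0.0910 × (560/639)⁴ × 2.0371 = 0.0910 × 0.5899 × 2.0371 = 0.1093.
τ(462 nm) = 0.0910 × (560/462)⁴ × 2.0371 = 0.0910 × 2.1587 × 2.0371 = 0.4002.
T(639)/T(462) = exp(τ_B − τ_A) = exp(0.2908) = 1.3375.

1.34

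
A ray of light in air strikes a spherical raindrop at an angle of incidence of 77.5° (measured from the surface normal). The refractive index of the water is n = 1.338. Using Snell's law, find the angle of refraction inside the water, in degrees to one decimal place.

46.9°

Snell: sin θ_r = sin θ_i / n = sin 77.5° / 1.338 = 0.9763 / 1.338 = 0.7297.
θ_r = arcsin(0.7297) = 46.86°.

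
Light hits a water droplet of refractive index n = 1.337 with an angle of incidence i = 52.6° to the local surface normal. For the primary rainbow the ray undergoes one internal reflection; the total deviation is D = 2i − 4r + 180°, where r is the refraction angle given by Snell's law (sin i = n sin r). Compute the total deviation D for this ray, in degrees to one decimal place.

139.4°

sin r = sin 52.6° / 1.337 = 0.7944/1.337 = 0.5942; r = 36.45°.
D = 2·52.6° − 4·36.45° + 180° = 105.20° − 145.82° + 180° = 139.38°.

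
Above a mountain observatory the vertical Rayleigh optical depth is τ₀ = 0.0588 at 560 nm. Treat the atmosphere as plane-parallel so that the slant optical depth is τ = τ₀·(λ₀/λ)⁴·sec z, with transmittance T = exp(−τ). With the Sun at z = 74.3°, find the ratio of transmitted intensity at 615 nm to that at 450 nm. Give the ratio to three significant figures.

1.45

Airmass: sec 74.3° = 3.6955.
τ(615 nm) = 0.0588 × (560/615)⁴ × 3.6955 = 0.0588 × 0.6875 × 3.6955 = 0.1494.
τ(450 nm) = 0.0588 × (560/450)⁴ × 3.6955 = 0.0588 × 2.3983 × 3.6955 = 0.5211.
T(615)/T(450) = exp(τ_B − τ_A) = exp(0.3718) = 1.4503.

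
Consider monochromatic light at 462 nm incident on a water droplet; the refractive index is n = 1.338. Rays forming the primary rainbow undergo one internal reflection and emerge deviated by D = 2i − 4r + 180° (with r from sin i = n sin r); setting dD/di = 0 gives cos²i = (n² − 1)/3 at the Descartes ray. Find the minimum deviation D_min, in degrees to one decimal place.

cos²i = (1.79024 − 1)/3 = 0.26341; i = arccos(0.51324) = 59.120°.
sin r = sin 59.120°/1.338 = 0.64144; r = 39.899°.
D_min = 2·59.120° − 4·39.899° + 180° = 138.643°.

138.6°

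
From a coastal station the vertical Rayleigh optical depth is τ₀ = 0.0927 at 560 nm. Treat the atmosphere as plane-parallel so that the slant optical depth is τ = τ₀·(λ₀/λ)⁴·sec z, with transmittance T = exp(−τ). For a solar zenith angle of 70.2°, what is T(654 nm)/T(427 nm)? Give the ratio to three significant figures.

Airmass: sec 70.2° = 2.9521.
τ(654 nm) = 0.0927 × (560/654)⁴ × 2.9521 = 0.0927 × 0.5376 × 2.9521 = 0.1471.
τ(427 nm) = 0.0927 × (560/427)⁴ × 2.9521 = 0.0927 × 2.9583 × 2.9521 = 0.8096.
T(654)/T(427) = exp(τ_B − τ_A) = exp(0.6625) = 1.9396.

1.94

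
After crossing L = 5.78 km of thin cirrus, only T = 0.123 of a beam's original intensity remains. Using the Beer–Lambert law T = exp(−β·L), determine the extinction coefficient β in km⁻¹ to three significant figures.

0.363 km⁻¹

Beer–Lambert: T = exp(−βL) ⇒ β = −ln(T)/L = −ln(0.123)/5.78 = 2.0956/5.78 = 0.3626 km⁻¹.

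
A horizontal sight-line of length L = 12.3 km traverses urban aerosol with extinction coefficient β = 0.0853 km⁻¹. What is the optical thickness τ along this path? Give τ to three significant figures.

τ = β·L = 0.0853 × 12.3 = 1.0492.

1.05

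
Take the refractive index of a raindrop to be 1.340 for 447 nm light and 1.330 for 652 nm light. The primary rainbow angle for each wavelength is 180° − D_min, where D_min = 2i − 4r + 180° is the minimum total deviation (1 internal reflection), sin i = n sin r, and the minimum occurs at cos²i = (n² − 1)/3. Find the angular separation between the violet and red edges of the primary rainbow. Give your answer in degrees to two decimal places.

1.45°

At 447 nm (n = 1.340): cos²i = 0.26520 → i = 59.004°, r = 39.770°, D_min = 138.929°, rainbow angle = 41.071°.
At 652 nm (n = 1.330): cos²i = 0.25630 → i = 59.585°, r = 40.422°, D_min = 137.484°, rainbow angle = 42.516°.
Angular width = |41.071° − 42.516°| = 1.445°.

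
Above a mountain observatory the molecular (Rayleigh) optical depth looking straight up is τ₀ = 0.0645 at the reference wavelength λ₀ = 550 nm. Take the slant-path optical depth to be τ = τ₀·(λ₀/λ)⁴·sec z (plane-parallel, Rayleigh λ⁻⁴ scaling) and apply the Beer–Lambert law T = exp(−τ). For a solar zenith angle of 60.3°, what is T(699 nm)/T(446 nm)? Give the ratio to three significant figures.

Airmass: sec 60.3° = 2.0183.
τ(699 nm) = 0.0645 × (550/699)⁴ × 2.0183 = 0.0645 × 0.3833 × 2.0183 = 0.0499.
τ(446 nm) = 0.0645 × (550/446)⁴ × 2.0183 = 0.0645 × 2.3127 × 2.0183 = 0.3011.
T(699)/T(446) = exp(τ_B − τ_A) = exp(0.2512) = 1.2855.

1.29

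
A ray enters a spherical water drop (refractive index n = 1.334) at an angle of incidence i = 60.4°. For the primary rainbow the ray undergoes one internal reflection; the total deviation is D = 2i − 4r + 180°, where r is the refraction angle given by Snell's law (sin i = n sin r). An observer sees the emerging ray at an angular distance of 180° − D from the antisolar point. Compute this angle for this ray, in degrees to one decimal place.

41.9°

sin r = sin 60.4° / 1.334 = 0.8695/1.334 = 0.6518; r = 40.68°.
D = 2·60.4° − 4·40.68° + 180° = 120.80° − 162.71° + 180° = 138.09°.
Angle from antisolar point = 180° − D = 41.91°.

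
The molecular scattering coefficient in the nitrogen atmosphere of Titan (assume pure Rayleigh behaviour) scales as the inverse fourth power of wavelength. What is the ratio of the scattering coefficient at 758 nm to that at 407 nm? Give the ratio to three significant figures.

0.0831

Rayleigh scattering ∝ λ⁻⁴, so the ratio of coefficients is the inverse fourth power of the wavelength ratio.
σ(758)/σ(407) = (407/758)⁴ = (0.5369)⁴ = 0.08312.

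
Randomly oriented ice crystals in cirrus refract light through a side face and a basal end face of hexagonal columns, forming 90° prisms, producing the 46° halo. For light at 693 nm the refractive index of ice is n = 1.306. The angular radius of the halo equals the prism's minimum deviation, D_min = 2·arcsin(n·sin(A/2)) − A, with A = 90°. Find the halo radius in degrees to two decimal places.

44.88°

n·sin(A/2) = 1.306 × sin 45° = 1.306 × 0.7071 = 0.9235.
D_min = 2·arcsin(0.9235) − 90° = 2 × 67.440° − 90° = 44.881°.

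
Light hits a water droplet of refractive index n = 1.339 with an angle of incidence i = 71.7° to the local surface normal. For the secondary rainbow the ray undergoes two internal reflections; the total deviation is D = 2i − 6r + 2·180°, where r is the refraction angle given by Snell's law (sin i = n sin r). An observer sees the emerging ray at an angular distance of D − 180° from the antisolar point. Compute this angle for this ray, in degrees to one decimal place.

sin r = sin 71.7° / 1.339 = 0.9494/1.339 = 0.7091; r = 45.16°.
D = 2·71.7° − 6·45.16° + 2·180° = 143.40° − 270.95° + 360° = 232.45°.
Angle from antisolar point = D − 180° = 52.45°.

52.5°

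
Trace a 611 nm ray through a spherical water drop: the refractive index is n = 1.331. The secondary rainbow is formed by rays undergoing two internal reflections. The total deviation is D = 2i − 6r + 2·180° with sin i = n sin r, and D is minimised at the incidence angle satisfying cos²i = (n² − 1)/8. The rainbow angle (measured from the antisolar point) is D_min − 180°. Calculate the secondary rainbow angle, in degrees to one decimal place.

50.4°

cos²i = (1.77156 − 1)/8 = 0.09645; i = arccos(0.31056) = 71.907°.
sin r = sin 71.907°/1.331 = 0.71417; r = 45.575°.
D_min = 2·71.907° − 6·45.575° + 360° = 230.365°.
Rainbow angle = D_min − 180° = 50.365°.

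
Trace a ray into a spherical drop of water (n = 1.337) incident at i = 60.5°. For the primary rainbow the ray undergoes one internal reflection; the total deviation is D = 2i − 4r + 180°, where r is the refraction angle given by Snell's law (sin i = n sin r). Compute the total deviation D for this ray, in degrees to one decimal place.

sin r = sin 60.5° / 1.337 = 0.8704/1.337 = 0.6510; r = 40.62°.
D = 2·60.5° − 4·40.62° + 180° = 121.00° − 162.46° + 180° = 138.54°.

138.5°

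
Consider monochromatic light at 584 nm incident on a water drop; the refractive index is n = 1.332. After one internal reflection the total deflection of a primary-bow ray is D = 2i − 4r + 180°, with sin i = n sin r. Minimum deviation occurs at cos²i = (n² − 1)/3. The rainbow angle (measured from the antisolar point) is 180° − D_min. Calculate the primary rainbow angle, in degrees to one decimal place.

42.2°

cos²i = (1.77422 − 1)/3 = 0.25807; i = arccos(0.50801) = 59.469°.
sin r = sin 59.469°/1.332 = 0.64666; r = 40.290°.
D_min = 2·59.469° − 4·40.290° + 180° = 137.776°.
Rainbow angle = 180° − D_min = 42.224°.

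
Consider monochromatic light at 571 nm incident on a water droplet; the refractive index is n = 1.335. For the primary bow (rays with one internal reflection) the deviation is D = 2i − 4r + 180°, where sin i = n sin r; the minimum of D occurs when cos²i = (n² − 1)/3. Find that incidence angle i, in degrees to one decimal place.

cos²i = (1.335² − 1)/3 = (1.78222 − 1)/3 = 0.26074.
cos i = 0.51063, so i = 59.294°.

59.3°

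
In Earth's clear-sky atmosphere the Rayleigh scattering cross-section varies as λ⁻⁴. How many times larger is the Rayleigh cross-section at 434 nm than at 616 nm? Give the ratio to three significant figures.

4.06

Rayleigh scattering ∝ λ⁻⁴, so the ratio of coefficients is the inverse fourth power of the wavelength ratio.
σ(434)/σ(616) = (616/434)⁴ = (1.4194)⁴ = 4.058.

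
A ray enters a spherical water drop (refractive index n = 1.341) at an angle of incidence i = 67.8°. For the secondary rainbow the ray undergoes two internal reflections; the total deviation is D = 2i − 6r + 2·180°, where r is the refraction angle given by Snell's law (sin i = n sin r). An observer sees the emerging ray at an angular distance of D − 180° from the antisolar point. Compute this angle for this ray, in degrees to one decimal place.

sin r = sin 67.8° / 1.341 = 0.9259/1.341 = 0.6904; r = 43.66°.
D = 2·67.8° − 6·43.66° + 2·180° = 135.60° − 261.99° + 360° = 233.61°.
Angle from antisolar point = D − 180° = 53.61°.

53.6°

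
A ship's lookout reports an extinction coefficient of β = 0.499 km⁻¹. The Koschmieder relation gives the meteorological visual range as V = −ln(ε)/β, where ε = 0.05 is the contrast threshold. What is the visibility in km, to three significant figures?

6.00 km

V = −ln(0.05) / 0.499 = 2.996 / 0.499 = 6.0035 km.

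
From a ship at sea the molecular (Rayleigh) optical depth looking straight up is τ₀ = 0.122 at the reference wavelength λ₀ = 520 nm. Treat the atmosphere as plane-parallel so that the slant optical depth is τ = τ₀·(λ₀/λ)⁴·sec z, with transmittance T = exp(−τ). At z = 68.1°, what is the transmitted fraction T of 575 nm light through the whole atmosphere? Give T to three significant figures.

0.803

sec 68.1° = 2.6811.
τ = 0.122 × (520/575)⁴ × 2.6811 = 0.122 × 0.6689 × 2.6811 = 0.2188.
T = exp(−0.2188) = 0.8035.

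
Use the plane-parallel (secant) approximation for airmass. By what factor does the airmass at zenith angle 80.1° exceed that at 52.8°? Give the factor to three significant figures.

3.52

X(80.1°)/X(52.8°) = sec 80.1° / sec 52.8° = cos 52.8° / cos 80.1° = 0.6046/0.1719 = 3.5166.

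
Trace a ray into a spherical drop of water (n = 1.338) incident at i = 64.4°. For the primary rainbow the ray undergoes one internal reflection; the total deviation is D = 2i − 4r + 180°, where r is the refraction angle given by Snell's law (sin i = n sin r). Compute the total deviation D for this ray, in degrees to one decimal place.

139.3°

sin r = sin 64.4° / 1.338 = 0.9018/1.338 = 0.6740; r = 42.38°.
D = 2·64.4° − 4·42.38° + 180° = 128.80° − 169.51° + 180° = 139.29°.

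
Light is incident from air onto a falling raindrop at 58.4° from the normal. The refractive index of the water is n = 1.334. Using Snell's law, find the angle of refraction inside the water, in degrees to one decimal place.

Snell: sin θ_r = sin θ_i / n = sin 58.4° / 1.334 = 0.8517 / 1.334 = 0.6385.
θ_r = arcsin(0.6385) = 39.68°.

39.7°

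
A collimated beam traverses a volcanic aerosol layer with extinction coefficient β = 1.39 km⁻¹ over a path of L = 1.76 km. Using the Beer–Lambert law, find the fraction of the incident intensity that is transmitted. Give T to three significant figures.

0.0866

τ = β·L = 1.39 × 1.76 = 2.4464.
T = exp(−2.4464) = 0.0866.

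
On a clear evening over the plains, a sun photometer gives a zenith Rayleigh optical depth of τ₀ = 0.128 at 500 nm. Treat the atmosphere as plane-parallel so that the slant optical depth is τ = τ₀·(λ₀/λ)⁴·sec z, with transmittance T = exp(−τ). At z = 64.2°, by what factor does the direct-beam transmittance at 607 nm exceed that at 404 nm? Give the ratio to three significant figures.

Airmass: sec 64.2° = 2.2976.
τ(607 nm) = 0.128 × (500/607)⁴ × 2.2976 = 0.128 × 0.4604 × 2.2976 = 0.1354.
τ(404 nm) = 0.128 × (500/404)⁴ × 2.2976 = 0.128 × 2.3461 × 2.2976 = 0.6900.
T(607)/T(404) = exp(τ_B − τ_A) = exp(0.5546) = 1.7412.

1.74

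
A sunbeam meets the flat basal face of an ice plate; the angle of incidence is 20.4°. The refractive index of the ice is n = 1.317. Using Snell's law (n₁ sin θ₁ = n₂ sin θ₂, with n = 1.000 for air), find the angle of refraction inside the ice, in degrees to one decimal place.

Snell: sin θ_r = sin θ_i / n = sin 20.4° / 1.317 = 0.3486 / 1.317 = 0.2647.
θ_r = arcsin(0.2647) = 15.35°.

15.3°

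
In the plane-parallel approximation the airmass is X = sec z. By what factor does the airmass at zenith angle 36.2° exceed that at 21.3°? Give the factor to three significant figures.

1.15

X(36.2°)/X(21.3°) = sec 36.2° / sec 21.3° = cos 21.3° / cos 36.2° = 0.9317/0.8070 = 1.1546.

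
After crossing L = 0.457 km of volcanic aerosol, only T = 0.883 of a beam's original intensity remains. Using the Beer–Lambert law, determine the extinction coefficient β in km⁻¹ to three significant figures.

Beer–Lambert: T = exp(−βL) ⇒ β = −ln(T)/L = −ln(0.883)/0.457 = 0.1244/0.457 = 0.2723 km⁻¹.

0.272 km⁻¹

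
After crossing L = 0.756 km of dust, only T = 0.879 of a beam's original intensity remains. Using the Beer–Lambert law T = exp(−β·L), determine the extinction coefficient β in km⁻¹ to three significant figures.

Beer–Lambert: T = exp(−βL) ⇒ β = −ln(T)/L = −ln(0.879)/0.756 = 0.1290/0.756 = 0.1706 km⁻¹.

0.171 km⁻¹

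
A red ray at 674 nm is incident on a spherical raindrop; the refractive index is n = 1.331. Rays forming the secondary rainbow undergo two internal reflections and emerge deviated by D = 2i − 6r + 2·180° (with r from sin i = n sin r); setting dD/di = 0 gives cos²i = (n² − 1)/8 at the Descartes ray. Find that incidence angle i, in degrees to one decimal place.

71.9°

cos²i = (1.331² − 1)/8 = (1.77156 − 1)/8 = 0.09645.
cos i = 0.31056, so i = 71.907°.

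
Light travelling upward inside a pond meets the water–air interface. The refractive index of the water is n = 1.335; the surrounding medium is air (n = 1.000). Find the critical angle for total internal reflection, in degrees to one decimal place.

sin θ_c = n_air / n = 1.000 / 1.335 = 0.7491.
θ_c = arcsin(0.7491) = 48.51°.

48.5°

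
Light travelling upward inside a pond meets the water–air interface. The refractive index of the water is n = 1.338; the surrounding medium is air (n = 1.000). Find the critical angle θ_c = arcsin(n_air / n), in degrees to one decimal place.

48.4°

sin θ_c = n_air / n = 1.000 / 1.338 = 0.7474.
θ_c = arcsin(0.7474) = 48.36°.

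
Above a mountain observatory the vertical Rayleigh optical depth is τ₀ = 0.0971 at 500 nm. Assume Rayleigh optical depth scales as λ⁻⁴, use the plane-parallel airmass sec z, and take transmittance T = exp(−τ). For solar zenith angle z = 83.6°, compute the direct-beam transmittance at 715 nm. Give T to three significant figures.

sec 83.6° = 8.9711.
τ = 0.0971 × (500/715)⁴ × 8.9711 = 0.0971 × 0.2391 × 8.9711 = 0.2083.
T = exp(−0.2083) = 0.8120.

0.812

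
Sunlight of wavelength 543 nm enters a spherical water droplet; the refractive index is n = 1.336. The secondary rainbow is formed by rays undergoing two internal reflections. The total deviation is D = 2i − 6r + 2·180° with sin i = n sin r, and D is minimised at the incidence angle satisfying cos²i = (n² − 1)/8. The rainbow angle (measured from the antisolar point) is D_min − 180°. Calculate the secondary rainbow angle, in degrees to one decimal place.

cos²i = (1.78490 − 1)/8 = 0.09811; i = arccos(0.31323) = 71.746°.
sin r = sin 71.746°/1.336 = 0.71084; r = 45.303°.
D_min = 2·71.746° − 6·45.303° + 360° = 231.674°.
Rainbow angle = D_min − 180° = 51.674°.

51.7°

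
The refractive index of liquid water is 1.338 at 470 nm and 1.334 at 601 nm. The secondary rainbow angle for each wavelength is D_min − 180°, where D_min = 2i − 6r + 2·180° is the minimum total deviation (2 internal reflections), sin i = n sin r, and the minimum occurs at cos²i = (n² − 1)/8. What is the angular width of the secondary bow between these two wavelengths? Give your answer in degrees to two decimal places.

1.04°

At 470 nm (n = 1.338): cos²i = 0.09878 → i = 71.682°, r = 45.195°, D_min = 232.193°, rainbow angle = 52.193°.
At 601 nm (n = 1.334): cos²i = 0.09744 → i = 71.810°, r = 45.411°, D_min = 231.153°, rainbow angle = 51.153°.
Angular width = |52.193° − 51.153°| = 1.040°.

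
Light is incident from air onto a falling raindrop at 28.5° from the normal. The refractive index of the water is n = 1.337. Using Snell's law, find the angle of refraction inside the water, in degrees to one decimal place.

20.9°

Snell: sin θ_r = sin θ_i / n = sin 28.5° / 1.337 = 0.4772 / 1.337 = 0.3569.
θ_r = arcsin(0.3569) = 20.91°.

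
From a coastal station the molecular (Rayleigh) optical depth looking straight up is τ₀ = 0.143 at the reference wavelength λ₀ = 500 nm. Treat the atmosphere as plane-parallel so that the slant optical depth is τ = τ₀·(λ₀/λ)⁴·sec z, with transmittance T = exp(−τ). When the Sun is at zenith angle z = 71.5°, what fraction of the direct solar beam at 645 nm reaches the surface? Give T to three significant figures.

sec 71.5° = 3.1515.
τ = 0.143 × (500/645)⁴ × 3.1515 = 0.143 × 0.3611 × 3.1515 = 0.1627.
T = exp(−0.1627) = 0.8498.

0.850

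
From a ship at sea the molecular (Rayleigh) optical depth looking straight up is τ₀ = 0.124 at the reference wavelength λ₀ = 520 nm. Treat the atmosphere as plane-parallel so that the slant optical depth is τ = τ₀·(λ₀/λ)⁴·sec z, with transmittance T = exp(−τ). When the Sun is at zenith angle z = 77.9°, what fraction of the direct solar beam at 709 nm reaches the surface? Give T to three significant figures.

0.843

sec 77.9° = 4.7706.
τ = 0.124 × (520/709)⁴ × 4.7706 = 0.124 × 0.2894 × 4.7706 = 0.1712.
T = exp(−0.1712) = 0.8427.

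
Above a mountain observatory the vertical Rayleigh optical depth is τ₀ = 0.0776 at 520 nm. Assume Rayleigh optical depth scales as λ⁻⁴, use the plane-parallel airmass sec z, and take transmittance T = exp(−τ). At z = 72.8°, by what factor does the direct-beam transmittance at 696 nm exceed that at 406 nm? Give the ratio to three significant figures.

1.87

Airmass: sec 72.8° = 3.3817.
τ(696 nm) = 0.0776 × (520/696)⁴ × 3.3817 = 0.0776 × 0.3116 × 3.3817 = 0.0818.
τ(406 nm) = 0.0776 × (520/406)⁴ × 3.3817 = 0.0776 × 2.6910 × 3.3817 = 0.7062.
T(696)/T(406) = exp(τ_B − τ_A) = exp(0.6244) = 1.8671.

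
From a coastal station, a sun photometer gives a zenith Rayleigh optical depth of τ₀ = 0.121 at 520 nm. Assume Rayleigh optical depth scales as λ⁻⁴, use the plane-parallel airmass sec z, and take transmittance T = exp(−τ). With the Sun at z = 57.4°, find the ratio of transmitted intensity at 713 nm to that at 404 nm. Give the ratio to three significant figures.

Airmass: sec 57.4° = 1.8561.
τ(713 nm) = 0.121 × (520/713)⁴ × 1.8561 = 0.121 × 0.2829 × 1.8561 = 0.0635.
τ(404 nm) = 0.121 × (520/404)⁴ × 1.8561 = 0.121 × 2.7447 × 1.8561 = 0.6164.
T(713)/T(404) = exp(τ_B − τ_A) = exp(0.5529) = 1.7382.

1.74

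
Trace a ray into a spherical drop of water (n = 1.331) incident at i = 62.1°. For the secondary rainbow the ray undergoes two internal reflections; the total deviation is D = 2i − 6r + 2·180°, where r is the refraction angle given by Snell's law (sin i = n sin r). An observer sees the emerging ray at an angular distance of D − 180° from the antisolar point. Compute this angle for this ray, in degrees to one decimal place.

sin r = sin 62.1° / 1.331 = 0.8838/1.331 = 0.6640; r = 41.60°.
D = 2·62.1° − 6·41.60° + 2·180° = 124.20° − 249.63° + 360° = 234.57°.
Angle from antisolar point = D − 180° = 54.57°.

54.6°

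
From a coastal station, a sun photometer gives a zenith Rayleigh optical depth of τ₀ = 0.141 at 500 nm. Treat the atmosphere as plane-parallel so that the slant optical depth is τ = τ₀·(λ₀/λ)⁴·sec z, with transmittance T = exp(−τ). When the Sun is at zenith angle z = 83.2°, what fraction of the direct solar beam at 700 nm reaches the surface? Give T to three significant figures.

0.733

sec 83.2° = 8.4457.
τ = 0.141 × (500/700)⁴ × 8.4457 = 0.141 × 0.2603 × 8.4457 = 0.3100.
T = exp(−0.3100) = 0.7335.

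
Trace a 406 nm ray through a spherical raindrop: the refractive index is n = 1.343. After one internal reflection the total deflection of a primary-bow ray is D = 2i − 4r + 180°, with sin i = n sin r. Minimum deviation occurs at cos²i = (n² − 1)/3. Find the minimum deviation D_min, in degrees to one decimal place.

cos²i = (1.80365 − 1)/3 = 0.26788; i = arccos(0.51757) = 58.830°.
sin r = sin 58.830°/1.343 = 0.63711; r = 39.577°.
D_min = 2·58.830° − 4·39.577° + 180° = 139.354°.

139.4°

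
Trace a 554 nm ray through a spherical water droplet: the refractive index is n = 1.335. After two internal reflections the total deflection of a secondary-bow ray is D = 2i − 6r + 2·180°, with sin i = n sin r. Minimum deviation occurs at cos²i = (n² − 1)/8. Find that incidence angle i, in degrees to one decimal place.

71.8°

cos²i = (1.335² − 1)/8 = (1.78222 − 1)/8 = 0.09778.
cos i = 0.31269, so i = 71.778°.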